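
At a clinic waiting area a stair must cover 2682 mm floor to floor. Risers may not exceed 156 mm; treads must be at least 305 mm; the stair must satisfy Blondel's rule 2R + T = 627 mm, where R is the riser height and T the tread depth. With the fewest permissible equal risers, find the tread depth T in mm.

329 mm

At most 156 each: 2682/156 = 17.19, giving 18 risers.
R = 2682 ÷ 18 = 149 mm.
Tread T = 627 − 2 × 149 = 329 mm (≥ 305 mm).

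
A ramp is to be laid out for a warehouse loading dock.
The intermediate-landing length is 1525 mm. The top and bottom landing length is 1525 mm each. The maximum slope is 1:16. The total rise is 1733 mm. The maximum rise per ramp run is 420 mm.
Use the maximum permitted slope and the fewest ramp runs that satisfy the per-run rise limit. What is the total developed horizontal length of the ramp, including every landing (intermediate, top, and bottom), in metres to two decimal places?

1733 / 420 = 4.13, so 5 ramp runs are needed. That means 4 intermediate landings.
Ramp run (horizontal) at 1:16: 1733 × 16 = 27728 mm.
Intermediate landings: 4 × 1525 = 6100 mm.
Top and bottom landings: 2 × 1525 = 3050 mm.
Total = 27728 + 6100 + 3050 = 36878 mm.
= 36.88 m.

36.88 m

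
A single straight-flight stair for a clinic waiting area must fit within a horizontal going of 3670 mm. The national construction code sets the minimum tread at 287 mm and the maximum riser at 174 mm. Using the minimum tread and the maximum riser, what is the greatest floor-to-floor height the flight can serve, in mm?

3670 / 287 = 12.79, so 12 treads fit.
Risers = treads + 1 = 13.
Maximum height = 13 × 174 = 2262 mm.

2262 mm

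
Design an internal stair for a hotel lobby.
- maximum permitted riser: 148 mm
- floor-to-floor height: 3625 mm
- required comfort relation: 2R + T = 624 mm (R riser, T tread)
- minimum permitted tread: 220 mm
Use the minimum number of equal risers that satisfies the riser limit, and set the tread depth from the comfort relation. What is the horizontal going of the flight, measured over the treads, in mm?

8016 mm

At most 148 each: 3625/148 = 24.49, giving 25 risers.
R = 3625 ÷ 25 = 145 mm.
Tread T = 624 − 2 × 145 = 334 mm (≥ 220 mm).
Going = (25 − 1) × 334 = 8016 mm.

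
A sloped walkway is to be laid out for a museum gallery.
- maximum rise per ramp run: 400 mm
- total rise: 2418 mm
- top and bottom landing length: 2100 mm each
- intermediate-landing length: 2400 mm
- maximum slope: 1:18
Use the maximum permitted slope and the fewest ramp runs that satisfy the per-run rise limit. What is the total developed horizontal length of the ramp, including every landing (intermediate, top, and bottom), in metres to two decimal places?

⌈2418/400⌉ = 7 ramp runs. That means 6 intermediate landings.
Ramp run (horizontal) at 1:18: 2418 × 18 = 43524 mm.
6 intermediate landings contribute 6 × 2400 = 14400 mm.
Top and bottom landings: 2 × 2100 = 4200 mm.
Total = 43524 + 14400 + 4200 = 62124 mm.
= 62.12 m.

62.12 m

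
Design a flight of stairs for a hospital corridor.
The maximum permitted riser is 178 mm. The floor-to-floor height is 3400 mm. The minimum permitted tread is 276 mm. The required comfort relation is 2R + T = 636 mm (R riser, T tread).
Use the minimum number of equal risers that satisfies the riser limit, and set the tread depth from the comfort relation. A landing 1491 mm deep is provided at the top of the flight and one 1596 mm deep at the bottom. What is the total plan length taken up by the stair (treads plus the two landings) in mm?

⌈3400/178⌉ = 20 risers.
Each riser is 3400/20 = 170 mm (≤ 178 mm).
T = 636 − 2·170 = 296 mm, which satisfies the 276 mm minimum.
Going = (20 − 1) × 296 = 5624 mm.
Enclosure = 5624 + 1491 + 1596 = 8711 mm.

8711 mm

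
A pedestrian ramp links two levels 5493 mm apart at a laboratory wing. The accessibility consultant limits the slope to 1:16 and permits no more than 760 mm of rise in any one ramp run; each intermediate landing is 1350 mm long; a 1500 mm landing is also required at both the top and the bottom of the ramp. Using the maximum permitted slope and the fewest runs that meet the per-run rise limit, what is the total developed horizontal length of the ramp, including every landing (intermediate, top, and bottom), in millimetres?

100338 mm

At most 760 each: 5493/760 = 7.23, giving 8 ramp runs. That means 7 intermediate landings.
Ramp run (horizontal) at 1:16: 5493 × 16 = 87888 mm.
Intermediate landings: 7 × 1350 = 9450 mm.
Top and bottom landings: 2 × 1500 = 3000 mm.
Total = 87888 + 9450 + 3000 = 100338 mm.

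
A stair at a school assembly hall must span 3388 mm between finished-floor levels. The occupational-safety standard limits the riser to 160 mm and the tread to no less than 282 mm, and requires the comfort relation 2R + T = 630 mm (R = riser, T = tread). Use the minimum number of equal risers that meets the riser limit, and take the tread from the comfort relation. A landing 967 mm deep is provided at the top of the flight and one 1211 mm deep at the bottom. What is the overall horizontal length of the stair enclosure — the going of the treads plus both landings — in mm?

8940 mm

At most 160 each: 3388/160 = 21.18, giving 22 risers.
Each riser is 3388/22 = 154 mm (≤ 160 mm).
Tread T = 630 − 2 × 154 = 322 mm (≥ 282 mm).
22 risers give 21 treads; going = 21 × 322 = 6762 mm.
Add landings: 6762 + 967 + 1211 = 8940 mm.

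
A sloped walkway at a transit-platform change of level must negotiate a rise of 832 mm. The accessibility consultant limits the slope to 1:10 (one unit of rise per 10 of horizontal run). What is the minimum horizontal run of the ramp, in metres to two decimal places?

Run = rise × 10 = 832 × 10 = 8320 mm.
8320 mm = 8.32 m.

8.32 m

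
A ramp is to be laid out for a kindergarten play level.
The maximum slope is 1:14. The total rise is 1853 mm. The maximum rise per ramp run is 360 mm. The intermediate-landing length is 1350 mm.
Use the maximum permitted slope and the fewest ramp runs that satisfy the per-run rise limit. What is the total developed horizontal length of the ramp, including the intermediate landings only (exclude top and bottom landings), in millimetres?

1853 / 360 = 5.15, so 6 ramp runs are needed. That means 5 intermediate landings.
Ramp run (horizontal) at 1:14: 1853 × 14 = 25942 mm.
5 intermediate landings contribute 5 × 1350 = 6750 mm.
Developed length = 25942 + 6750 = 32692 mm.

32692 mm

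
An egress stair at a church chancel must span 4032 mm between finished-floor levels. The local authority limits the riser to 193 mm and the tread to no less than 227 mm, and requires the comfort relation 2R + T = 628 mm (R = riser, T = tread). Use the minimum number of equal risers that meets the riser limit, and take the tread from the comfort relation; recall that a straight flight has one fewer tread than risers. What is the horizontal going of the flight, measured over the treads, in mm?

4032 / 193 = 20.89, so 21 risers are needed.
Riser R = 4032 / 21 = 192 mm, within the 193 mm limit.
T = 628 − 2·192 = 244 mm, which satisfies the 227 mm minimum.
Treads = 21 − 1 = 20; going = 20 × 244 = 4880 mm.

4880 mm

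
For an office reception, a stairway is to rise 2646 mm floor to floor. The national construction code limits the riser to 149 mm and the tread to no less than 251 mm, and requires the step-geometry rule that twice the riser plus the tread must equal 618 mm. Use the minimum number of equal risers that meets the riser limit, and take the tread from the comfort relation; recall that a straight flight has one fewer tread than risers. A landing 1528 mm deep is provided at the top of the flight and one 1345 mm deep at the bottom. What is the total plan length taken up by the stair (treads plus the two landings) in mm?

2646 / 149 = 17.76, so 18 risers are needed.
Riser R = 2646 / 18 = 147 mm, within the 149 mm limit.
Tread T = 618 − 2 × 147 = 324 mm (≥ 251 mm).
Going = (18 − 1) × 324 = 5508 mm.
Add landings: 5508 + 1528 + 1345 = 8381 mm.

8381 mm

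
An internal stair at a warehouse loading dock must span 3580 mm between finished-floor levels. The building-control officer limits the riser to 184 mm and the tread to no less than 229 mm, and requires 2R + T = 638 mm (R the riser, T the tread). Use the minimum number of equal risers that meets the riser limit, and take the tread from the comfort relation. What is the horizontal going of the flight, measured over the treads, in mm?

5320 mm

⌈3580/184⌉ = 20 risers.
Riser R = 3580 / 20 = 179 mm, within the 184 mm limit.
T = 638 − 2·179 = 280 mm, which satisfies the 229 mm minimum.
Treads = 20 − 1 = 19; going = 19 × 280 = 5320 mm.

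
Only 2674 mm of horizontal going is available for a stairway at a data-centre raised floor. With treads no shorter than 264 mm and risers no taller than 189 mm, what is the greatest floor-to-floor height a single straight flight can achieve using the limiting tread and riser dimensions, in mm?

Treads that fit: ⌊2674 / 264⌋ = 10.
Risers = treads + 1 = 11.
Maximum height = 11 × 189 = 2079 mm.

2079 mm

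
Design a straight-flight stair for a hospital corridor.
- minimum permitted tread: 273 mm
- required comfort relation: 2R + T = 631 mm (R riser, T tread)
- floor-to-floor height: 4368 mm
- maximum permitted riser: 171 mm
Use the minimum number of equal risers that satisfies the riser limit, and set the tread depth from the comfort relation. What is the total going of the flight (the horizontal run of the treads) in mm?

4368 / 171 = 25.544 → round up to 26 risers.
Riser R = 4368 / 26 = 168 mm, within the 171 mm limit.
From 2R + T = 631: T = 631 − 336 = 295 mm.
26 risers give 25 treads; going = 25 × 295 = 7375 mm.

7375 mm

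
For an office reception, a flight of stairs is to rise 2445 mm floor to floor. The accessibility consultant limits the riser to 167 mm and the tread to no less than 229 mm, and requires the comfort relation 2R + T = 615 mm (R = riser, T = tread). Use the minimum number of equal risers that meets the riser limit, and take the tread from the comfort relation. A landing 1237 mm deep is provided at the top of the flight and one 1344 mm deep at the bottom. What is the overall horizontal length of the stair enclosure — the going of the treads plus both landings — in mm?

⌈2445/167⌉ = 15 risers.
R = 2445 ÷ 15 = 163 mm.
Tread T = 615 − 2 × 163 = 289 mm (≥ 229 mm).
Going = (15 − 1) × 289 = 4046 mm.
Enclosure = 4046 + 1237 + 1344 = 6627 mm.

6627 mm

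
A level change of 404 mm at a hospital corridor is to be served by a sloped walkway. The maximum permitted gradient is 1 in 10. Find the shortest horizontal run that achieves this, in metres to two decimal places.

At 1:10 the run is 10 × 404 = 4040 mm.
4040 mm = 4.04 m.

4.04 m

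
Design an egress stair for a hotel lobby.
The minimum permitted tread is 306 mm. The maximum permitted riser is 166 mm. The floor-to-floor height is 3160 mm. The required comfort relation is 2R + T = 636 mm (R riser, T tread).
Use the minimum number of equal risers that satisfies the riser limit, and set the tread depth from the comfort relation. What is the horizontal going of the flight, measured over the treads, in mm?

6080 mm

⌈3160/166⌉ = 20 risers.
R = 3160 ÷ 20 = 158 mm.
T = 636 − 2·158 = 320 mm, which satisfies the 306 mm minimum.
Going = (20 − 1) × 320 = 6080 mm.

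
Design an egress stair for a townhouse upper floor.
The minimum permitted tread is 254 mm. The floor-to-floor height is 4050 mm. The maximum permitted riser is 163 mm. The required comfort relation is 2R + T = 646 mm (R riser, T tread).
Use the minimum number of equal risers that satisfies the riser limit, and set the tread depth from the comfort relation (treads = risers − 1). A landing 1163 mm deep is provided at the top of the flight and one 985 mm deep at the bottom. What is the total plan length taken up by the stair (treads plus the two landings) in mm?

9876 mm

At most 163 each: 4050/163 = 24.85, giving 25 risers.
R = 4050 ÷ 25 = 162 mm.
Tread T = 646 − 2 × 162 = 322 mm (≥ 254 mm).
Treads = 25 − 1 = 24; going = 24 × 322 = 7728 mm.
Enclosure = 7728 + 1163 + 985 = 9876 mm.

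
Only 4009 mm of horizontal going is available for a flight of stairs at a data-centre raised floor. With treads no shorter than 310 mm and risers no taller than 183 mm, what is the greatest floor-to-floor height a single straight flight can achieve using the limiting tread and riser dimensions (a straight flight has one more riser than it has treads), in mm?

2379 mm

4009 / 310 = 12.93, so 12 treads fit.
Risers = treads + 1 = 13.
Maximum height = 13 × 183 = 2379 mm.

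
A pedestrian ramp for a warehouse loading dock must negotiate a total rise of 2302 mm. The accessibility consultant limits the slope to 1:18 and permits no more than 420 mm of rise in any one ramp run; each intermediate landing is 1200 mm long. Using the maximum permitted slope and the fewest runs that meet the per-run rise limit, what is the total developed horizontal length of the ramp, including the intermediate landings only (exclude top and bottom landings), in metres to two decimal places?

⌈2302/420⌉ = 6 ramp runs. That means 5 intermediate landings.
Ramp run (horizontal) at 1:18: 2302 × 18 = 41436 mm.
Intermediate landings: 5 × 1200 = 6000 mm.
Developed length = 41436 + 6000 = 47436 mm.
= 47.44 m.

47.44 m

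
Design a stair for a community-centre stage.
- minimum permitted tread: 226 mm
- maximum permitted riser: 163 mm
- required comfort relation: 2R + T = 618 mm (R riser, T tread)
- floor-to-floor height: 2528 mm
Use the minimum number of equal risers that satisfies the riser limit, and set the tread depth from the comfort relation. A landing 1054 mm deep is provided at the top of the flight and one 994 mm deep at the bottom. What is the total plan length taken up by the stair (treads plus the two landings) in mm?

2528 / 163 = 15.509 → round up to 16 risers.
Each riser is 2528/16 = 158 mm (≤ 163 mm).
Tread T = 618 − 2 × 158 = 302 mm (≥ 226 mm).
16 risers give 15 treads; going = 15 × 302 = 4530 mm.
Enclosure = 4530 + 1054 + 994 = 6578 mm.

6578 mm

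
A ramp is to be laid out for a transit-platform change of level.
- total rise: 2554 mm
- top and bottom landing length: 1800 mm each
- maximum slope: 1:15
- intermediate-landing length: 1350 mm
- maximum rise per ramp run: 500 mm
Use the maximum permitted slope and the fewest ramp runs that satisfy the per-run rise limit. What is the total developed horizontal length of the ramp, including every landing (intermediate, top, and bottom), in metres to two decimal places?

At most 500 each: 2554/500 = 5.11, giving 6 ramp runs. That means 5 intermediate landings.
Ramp run (horizontal) at 1:15: 2554 × 15 = 38310 mm.
Intermediate landings: 5 × 1350 = 6750 mm.
Top and bottom landings: 2 × 1800 = 3600 mm.
Total = 38310 + 6750 + 3600 = 48660 mm.
= 48.66 m.

48.66 m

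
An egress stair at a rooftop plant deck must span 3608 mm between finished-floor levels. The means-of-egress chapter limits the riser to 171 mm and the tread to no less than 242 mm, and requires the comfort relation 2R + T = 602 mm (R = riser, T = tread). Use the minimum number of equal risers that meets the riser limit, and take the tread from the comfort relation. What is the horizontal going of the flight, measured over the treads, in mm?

5754 mm

3608 / 171 = 21.10, so 22 risers are needed.
Riser R = 3608 / 22 = 164 mm, within the 171 mm limit.
Tread T = 602 − 2 × 164 = 274 mm (≥ 242 mm).
Going = (22 − 1) × 274 = 5754 mm.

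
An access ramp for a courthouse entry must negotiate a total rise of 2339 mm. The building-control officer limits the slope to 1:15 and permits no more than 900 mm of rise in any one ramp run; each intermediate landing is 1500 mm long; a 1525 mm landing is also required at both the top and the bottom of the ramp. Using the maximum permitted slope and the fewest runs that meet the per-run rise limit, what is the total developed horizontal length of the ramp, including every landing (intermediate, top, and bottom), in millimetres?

41135 mm

2339 / 900 = 2.599 → round up to 3 ramp runs. That means 2 intermediate landings.
Ramp run (horizontal) at 1:15: 2339 × 15 = 35085 mm.
2 intermediate landings contribute 2 × 1500 = 3000 mm.
Top and bottom landings: 2 × 1525 = 3050 mm.
Total = 35085 + 3000 + 3050 = 41135 mm.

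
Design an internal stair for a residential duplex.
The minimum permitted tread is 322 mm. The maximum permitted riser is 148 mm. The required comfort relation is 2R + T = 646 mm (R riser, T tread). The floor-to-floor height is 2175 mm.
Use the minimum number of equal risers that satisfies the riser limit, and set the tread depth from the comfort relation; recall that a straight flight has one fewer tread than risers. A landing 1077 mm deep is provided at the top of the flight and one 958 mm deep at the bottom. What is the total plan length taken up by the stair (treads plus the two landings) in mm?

7019 mm

2175 / 148 = 14.696 → round up to 15 risers.
Each riser is 2175/15 = 145 mm (≤ 148 mm).
From 2R + T = 646: T = 646 − 290 = 356 mm.
Treads = 15 − 1 = 14; going = 14 × 356 = 4984 mm.
Enclosure = 4984 + 1077 + 958 = 7019 mm.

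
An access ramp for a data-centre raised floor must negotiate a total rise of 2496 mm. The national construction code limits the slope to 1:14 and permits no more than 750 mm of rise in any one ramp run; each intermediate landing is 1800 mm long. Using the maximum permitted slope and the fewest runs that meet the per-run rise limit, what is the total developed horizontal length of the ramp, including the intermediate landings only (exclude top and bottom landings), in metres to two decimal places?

At most 750 each: 2496/750 = 3.33, giving 4 ramp runs. That means 3 intermediate landings.
Horizontal run for 2496 mm of rise at 1:14 is 2496 × 14 = 34944 mm.
3 intermediate landings contribute 3 × 1800 = 5400 mm.
Developed length = 34944 + 5400 = 40344 mm.
= 40.34 m.

40.34 m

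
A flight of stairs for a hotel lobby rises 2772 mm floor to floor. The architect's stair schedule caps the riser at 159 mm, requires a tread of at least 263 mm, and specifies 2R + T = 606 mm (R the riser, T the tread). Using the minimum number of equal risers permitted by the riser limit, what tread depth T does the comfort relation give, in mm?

2772 / 159 = 17.43, so 18 risers are needed.
Each riser is 2772/18 = 154 mm (≤ 159 mm).
T = 606 − 2·154 = 298 mm, which satisfies the 263 mm minimum.

298 mm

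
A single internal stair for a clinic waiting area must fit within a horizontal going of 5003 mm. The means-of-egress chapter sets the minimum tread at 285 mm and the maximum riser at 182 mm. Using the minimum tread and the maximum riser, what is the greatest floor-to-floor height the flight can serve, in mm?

3276 mm

Treads that fit: ⌊5003 / 285⌋ = 17.
Risers = treads + 1 = 18.
Maximum height = 18 × 182 = 3276 mm.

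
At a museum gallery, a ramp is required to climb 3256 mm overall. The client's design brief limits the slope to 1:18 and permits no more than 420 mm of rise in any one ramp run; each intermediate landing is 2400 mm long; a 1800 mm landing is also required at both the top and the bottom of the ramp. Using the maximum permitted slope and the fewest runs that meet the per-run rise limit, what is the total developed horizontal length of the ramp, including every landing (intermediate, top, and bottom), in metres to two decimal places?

⌈3256/420⌉ = 8 ramp runs. That means 7 intermediate landings.
Ramp run (horizontal) at 1:18: 3256 × 18 = 58608 mm.
7 intermediate landings contribute 7 × 2400 = 16800 mm.
Top and bottom landings: 2 × 1800 = 3600 mm.
Total = 58608 + 16800 + 3600 = 79008 mm.
= 79.01 m.

79.01 m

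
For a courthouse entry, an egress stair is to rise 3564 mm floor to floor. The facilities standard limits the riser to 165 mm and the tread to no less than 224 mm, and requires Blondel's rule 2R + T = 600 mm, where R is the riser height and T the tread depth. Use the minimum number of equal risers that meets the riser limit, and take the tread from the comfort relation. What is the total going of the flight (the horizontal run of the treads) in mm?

5796 mm

At most 165 each: 3564/165 = 21.60, giving 22 risers.
Each riser is 3564/22 = 162 mm (≤ 165 mm).
Tread T = 600 − 2 × 162 = 276 mm (≥ 224 mm).
22 risers give 21 treads; going = 21 × 276 = 5796 mm.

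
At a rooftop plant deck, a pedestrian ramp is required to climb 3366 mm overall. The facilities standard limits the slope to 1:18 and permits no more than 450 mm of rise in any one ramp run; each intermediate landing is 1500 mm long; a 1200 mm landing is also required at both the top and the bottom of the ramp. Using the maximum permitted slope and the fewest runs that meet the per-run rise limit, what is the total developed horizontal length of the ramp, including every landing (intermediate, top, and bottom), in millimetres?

73488 mm

3366 / 450 = 7.48, so 8 ramp runs are needed. That means 7 intermediate landings.
Horizontal run for 3366 mm of rise at 1:18 is 3366 × 18 = 60588 mm.
7 intermediate landings contribute 7 × 1500 = 10500 mm.
Top and bottom landings: 2 × 1200 = 2400 mm.
Total = 60588 + 10500 + 2400 = 73488 mm.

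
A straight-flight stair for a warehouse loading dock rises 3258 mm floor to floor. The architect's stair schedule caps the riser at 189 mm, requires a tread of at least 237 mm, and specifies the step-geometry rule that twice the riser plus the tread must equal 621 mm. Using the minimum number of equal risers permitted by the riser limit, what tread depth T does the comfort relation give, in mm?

3258 / 189 = 17.238 → round up to 18 risers.
R = 3258 ÷ 18 = 181 mm.
Tread T = 621 − 2 × 181 = 259 mm (≥ 237 mm).

259 mm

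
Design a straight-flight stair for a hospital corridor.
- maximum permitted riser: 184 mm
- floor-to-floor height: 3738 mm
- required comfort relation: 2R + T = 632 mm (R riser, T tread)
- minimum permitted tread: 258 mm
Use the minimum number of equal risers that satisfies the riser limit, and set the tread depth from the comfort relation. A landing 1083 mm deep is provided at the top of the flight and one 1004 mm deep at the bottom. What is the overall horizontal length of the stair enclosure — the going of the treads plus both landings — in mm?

7607 mm

⌈3738/184⌉ = 21 risers.
Each riser is 3738/21 = 178 mm (≤ 184 mm).
Tread T = 632 − 2 × 178 = 276 mm (≥ 258 mm).
Treads = 21 − 1 = 20; going = 20 × 276 = 5520 mm.
Add landings: 5520 + 1083 + 1004 = 7607 mm.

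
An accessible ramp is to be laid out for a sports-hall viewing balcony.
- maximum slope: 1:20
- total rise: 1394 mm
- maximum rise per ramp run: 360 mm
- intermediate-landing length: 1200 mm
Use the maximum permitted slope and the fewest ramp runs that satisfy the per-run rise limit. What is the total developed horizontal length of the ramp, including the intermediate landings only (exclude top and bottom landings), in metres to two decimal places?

1394 / 360 = 3.872 → round up to 4 ramp runs. That means 3 intermediate landings.
Horizontal run for 1394 mm of rise at 1:20 is 1394 × 20 = 27880 mm.
3 intermediate landings contribute 3 × 1200 = 3600 mm.
Total developed length = 27880 + 3600 = 31480 mm.
= 31.48 m.

31.48 m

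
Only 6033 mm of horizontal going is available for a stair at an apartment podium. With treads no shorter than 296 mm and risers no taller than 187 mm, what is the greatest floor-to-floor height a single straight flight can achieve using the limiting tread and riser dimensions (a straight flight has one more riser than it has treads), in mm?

Treads that fit: ⌊6033 / 296⌋ = 20.
Risers = treads + 1 = 21.
Maximum height = 21 × 187 = 3927 mm.

3927 mm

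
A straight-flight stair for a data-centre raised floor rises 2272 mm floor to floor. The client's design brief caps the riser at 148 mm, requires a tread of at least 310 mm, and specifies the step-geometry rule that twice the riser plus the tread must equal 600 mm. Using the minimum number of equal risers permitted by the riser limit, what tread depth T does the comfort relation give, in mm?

⌈2272/148⌉ = 16 risers.
Each riser is 2272/16 = 142 mm (≤ 148 mm).
From 2R + T = 600: T = 600 − 284 = 316 mm.

316 mm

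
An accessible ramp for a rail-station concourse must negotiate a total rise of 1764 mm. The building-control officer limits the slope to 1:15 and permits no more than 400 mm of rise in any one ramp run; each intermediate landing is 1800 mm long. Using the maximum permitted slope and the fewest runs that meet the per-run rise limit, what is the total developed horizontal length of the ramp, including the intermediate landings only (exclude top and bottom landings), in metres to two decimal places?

33.66 m

⌈1764/400⌉ = 5 ramp runs. That means 4 intermediate landings.
Ramp run (horizontal) at 1:15: 1764 × 15 = 26460 mm.
Intermediate landings: 4 × 1800 = 7200 mm.
Total developed length = 26460 + 7200 = 33660 mm.
= 33.66 m.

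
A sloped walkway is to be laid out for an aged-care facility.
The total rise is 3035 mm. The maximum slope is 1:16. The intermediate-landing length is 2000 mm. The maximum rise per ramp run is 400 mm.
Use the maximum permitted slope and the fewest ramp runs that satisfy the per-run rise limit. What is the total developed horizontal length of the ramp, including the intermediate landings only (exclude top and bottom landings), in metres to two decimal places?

At most 400 each: 3035/400 = 7.59, giving 8 ramp runs. That means 7 intermediate landings.
Horizontal run for 3035 mm of rise at 1:16 is 3035 × 16 = 48560 mm.
Intermediate landings: 7 × 2000 = 14000 mm.
Total developed length = 48560 + 14000 = 62560 mm.
= 62.56 m.

62.56 m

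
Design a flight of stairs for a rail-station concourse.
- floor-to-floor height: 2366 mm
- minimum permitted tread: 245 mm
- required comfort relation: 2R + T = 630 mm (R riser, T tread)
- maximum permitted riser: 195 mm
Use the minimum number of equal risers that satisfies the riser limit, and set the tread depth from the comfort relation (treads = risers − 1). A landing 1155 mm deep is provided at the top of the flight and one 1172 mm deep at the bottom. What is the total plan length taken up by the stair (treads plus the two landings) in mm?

5519 mm

2366 / 195 = 12.13, so 13 risers are needed.
Each riser is 2366/13 = 182 mm (≤ 195 mm).
From 2R + T = 630: T = 630 − 364 = 266 mm.
13 risers give 12 treads; going = 12 × 266 = 3192 mm.
Enclosure = 3192 + 1155 + 1172 = 5519 mm.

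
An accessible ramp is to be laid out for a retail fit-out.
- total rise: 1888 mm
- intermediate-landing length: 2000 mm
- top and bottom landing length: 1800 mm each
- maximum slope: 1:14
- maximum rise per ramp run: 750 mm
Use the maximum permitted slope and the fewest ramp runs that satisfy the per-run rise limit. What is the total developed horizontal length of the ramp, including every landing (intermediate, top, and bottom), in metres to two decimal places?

34.03 m

1888 / 750 = 2.52, so 3 ramp runs are needed. That means 2 intermediate landings.
Horizontal run for 1888 mm of rise at 1:14 is 1888 × 14 = 26432 mm.
Intermediate landings: 2 × 2000 = 4000 mm.
Top and bottom landings: 2 × 1800 = 3600 mm.
Total = 26432 + 4000 + 3600 = 34032 mm.
= 34.03 m.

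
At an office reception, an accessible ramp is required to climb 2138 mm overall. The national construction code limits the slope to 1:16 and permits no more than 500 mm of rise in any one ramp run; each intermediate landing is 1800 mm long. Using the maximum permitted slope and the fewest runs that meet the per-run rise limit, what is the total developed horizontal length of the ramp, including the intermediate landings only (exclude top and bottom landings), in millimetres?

41408 mm

2138 / 500 = 4.276 → round up to 5 ramp runs. That means 4 intermediate landings.
Horizontal run for 2138 mm of rise at 1:16 is 2138 × 16 = 34208 mm.
Intermediate landings: 4 × 1800 = 7200 mm.
Total developed length = 34208 + 7200 = 41408 mm.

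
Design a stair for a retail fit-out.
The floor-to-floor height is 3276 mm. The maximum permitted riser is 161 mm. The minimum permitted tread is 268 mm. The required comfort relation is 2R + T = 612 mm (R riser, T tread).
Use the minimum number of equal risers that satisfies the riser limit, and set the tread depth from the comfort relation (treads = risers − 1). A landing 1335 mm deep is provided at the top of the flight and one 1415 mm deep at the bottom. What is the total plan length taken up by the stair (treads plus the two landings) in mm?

3276 / 161 = 20.348 → round up to 21 risers.
R = 3276 ÷ 21 = 156 mm.
From 2R + T = 612: T = 612 − 312 = 300 mm.
Treads = 21 − 1 = 20; going = 20 × 300 = 6000 mm.
Add landings: 6000 + 1335 + 1415 = 8750 mm.

8750 mm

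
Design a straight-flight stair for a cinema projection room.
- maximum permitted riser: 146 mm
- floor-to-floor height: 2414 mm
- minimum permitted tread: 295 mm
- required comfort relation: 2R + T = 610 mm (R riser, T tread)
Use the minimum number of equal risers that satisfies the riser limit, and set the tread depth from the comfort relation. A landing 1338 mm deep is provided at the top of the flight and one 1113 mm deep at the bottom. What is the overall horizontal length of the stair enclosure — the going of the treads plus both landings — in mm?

⌈2414/146⌉ = 17 risers.
Riser R = 2414 / 17 = 142 mm, within the 146 mm limit.
T = 610 − 2·142 = 326 mm, which satisfies the 295 mm minimum.
Treads = 17 − 1 = 16; going = 16 × 326 = 5216 mm.
Enclosure = 5216 + 1338 + 1113 = 7667 mm.

7667 mm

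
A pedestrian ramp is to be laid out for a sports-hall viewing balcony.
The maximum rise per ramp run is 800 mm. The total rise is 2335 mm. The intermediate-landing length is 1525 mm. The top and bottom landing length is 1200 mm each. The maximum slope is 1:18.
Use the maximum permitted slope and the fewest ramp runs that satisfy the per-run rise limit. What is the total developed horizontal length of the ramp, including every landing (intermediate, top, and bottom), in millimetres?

47480 mm

2335 / 800 = 2.919 → round up to 3 ramp runs. That means 2 intermediate landings.
Ramp run (horizontal) at 1:18: 2335 × 18 = 42030 mm.
2 intermediate landings contribute 2 × 1525 = 3050 mm.
Top and bottom landings: 2 × 1200 = 2400 mm.
Total = 42030 + 3050 + 2400 = 47480 mm.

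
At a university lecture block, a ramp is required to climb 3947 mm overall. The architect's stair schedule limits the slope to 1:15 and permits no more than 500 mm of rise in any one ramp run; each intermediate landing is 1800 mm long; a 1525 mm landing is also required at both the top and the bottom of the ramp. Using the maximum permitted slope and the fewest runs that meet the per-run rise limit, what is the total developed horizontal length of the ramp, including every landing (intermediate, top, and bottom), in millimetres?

74855 mm

⌈3947/500⌉ = 8 ramp runs. That means 7 intermediate landings.
Ramp run (horizontal) at 1:15: 3947 × 15 = 59205 mm.
Intermediate landings: 7 × 1800 = 12600 mm.
Top and bottom landings: 2 × 1525 = 3050 mm.
Total = 59205 + 12600 + 3050 = 74855 mm.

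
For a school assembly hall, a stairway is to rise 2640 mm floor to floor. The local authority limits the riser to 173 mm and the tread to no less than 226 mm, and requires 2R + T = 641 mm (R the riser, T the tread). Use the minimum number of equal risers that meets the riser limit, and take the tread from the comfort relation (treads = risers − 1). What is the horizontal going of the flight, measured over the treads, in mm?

2640 / 173 = 15.260 → round up to 16 risers.
Each riser is 2640/16 = 165 mm (≤ 173 mm).
Tread T = 641 − 2 × 165 = 311 mm (≥ 226 mm).
16 risers give 15 treads; going = 15 × 311 = 4665 mm.

4665 mm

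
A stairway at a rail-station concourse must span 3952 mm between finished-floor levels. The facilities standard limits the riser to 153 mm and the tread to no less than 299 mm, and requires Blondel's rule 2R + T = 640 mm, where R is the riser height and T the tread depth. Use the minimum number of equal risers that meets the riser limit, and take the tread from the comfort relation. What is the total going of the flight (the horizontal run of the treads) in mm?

8400 mm

At most 153 each: 3952/153 = 25.83, giving 26 risers.
Each riser is 3952/26 = 152 mm (≤ 153 mm).
From 2R + T = 640: T = 640 − 304 = 336 mm.
26 risers give 25 treads; going = 25 × 336 = 8400 mm.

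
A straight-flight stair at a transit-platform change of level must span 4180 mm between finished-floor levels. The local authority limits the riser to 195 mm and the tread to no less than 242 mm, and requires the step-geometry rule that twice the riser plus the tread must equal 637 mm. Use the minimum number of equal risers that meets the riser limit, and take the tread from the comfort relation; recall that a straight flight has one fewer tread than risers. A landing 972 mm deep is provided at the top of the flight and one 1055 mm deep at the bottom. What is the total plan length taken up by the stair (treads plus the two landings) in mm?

⌈4180/195⌉ = 22 risers.
R = 4180 ÷ 22 = 190 mm.
From 2R + T = 637: T = 637 − 380 = 257 mm.
Going = (22 − 1) × 257 = 5397 mm.
Add landings: 5397 + 972 + 1055 = 7424 mm.

7424 mm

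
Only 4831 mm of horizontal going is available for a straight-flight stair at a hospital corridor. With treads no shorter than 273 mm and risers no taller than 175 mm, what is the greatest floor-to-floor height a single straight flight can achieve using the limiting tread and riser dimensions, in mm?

Treads that fit: ⌊4831 / 273⌋ = 17.
Risers = treads + 1 = 18.
Maximum height = 18 × 175 = 3150 mm.

3150 mm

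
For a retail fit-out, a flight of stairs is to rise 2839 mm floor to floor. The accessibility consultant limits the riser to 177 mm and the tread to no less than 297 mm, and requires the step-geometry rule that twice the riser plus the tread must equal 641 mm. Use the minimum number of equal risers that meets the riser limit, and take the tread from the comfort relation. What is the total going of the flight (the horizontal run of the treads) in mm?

⌈2839/177⌉ = 17 risers.
Riser R = 2839 / 17 = 167 mm, within the 177 mm limit.
From 2R + T = 641: T = 641 − 334 = 307 mm.
17 risers give 16 treads; going = 16 × 307 = 4912 mm.

4912 mm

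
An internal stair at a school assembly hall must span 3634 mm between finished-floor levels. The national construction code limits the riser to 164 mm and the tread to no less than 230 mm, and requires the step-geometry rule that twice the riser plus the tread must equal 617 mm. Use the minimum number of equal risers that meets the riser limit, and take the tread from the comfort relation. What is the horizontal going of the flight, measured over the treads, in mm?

⌈3634/164⌉ = 23 risers.
Each riser is 3634/23 = 158 mm (≤ 164 mm).
T = 617 − 2·158 = 301 mm, which satisfies the 230 mm minimum.
Treads = 23 − 1 = 22; going = 22 × 301 = 6622 mm.

6622 mm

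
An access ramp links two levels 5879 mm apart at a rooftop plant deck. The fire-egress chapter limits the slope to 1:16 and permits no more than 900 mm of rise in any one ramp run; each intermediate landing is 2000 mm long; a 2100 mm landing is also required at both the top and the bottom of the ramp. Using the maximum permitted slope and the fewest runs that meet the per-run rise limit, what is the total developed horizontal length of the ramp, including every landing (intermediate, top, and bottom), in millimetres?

110264 mm

At most 900 each: 5879/900 = 6.53, giving 7 ramp runs. That means 6 intermediate landings.
Horizontal run for 5879 mm of rise at 1:16 is 5879 × 16 = 94064 mm.
Intermediate landings: 6 × 2000 = 12000 mm.
Top and bottom landings: 2 × 2100 = 4200 mm.
Total = 94064 + 12000 + 4200 = 110264 mm.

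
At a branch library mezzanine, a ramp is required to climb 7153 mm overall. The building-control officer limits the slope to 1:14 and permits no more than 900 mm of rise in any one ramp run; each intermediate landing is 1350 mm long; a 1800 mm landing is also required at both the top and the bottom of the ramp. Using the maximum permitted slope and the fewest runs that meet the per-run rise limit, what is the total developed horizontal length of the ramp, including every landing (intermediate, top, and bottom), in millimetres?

113192 mm

⌈7153/900⌉ = 8 ramp runs. That means 7 intermediate landings.
Horizontal run for 7153 mm of rise at 1:14 is 7153 × 14 = 100142 mm.
7 intermediate landings contribute 7 × 1350 = 9450 mm.
Top and bottom landings: 2 × 1800 = 3600 mm.
Total = 100142 + 9450 + 3600 = 113192 mm.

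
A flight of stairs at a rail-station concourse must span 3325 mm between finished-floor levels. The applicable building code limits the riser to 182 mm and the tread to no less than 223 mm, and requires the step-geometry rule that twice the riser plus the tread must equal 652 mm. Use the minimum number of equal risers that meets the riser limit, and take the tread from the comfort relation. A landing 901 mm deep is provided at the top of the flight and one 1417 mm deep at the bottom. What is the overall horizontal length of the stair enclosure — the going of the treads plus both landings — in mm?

7754 mm

3325 / 182 = 18.27, so 19 risers are needed.
Riser R = 3325 / 19 = 175 mm, within the 182 mm limit.
From 2R + T = 652: T = 652 − 350 = 302 mm.
Going = (19 − 1) × 302 = 5436 mm.
Add landings: 5436 + 901 + 1417 = 7754 mm.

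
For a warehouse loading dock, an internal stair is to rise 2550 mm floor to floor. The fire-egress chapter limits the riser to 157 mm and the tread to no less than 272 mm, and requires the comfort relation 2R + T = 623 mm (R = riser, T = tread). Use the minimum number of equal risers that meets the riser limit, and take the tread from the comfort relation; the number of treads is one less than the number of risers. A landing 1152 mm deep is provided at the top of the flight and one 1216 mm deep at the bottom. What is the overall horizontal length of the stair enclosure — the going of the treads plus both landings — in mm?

7536 mm

At most 157 each: 2550/157 = 16.24, giving 17 risers.
Riser R = 2550 / 17 = 150 mm, within the 157 mm limit.
T = 623 − 2·150 = 323 mm, which satisfies the 272 mm minimum.
Treads = 17 − 1 = 16; going = 16 × 323 = 5168 mm.
Add landings: 5168 + 1152 + 1216 = 7536 mm.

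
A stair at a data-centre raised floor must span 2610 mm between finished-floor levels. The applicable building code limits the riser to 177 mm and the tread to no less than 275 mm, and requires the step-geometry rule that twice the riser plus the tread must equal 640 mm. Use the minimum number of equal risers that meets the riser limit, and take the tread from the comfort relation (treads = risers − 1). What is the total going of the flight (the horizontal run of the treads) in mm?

⌈2610/177⌉ = 15 risers.
Riser R = 2610 / 15 = 174 mm, within the 177 mm limit.
T = 640 − 2·174 = 292 mm, which satisfies the 275 mm minimum.
Going = (15 − 1) × 292 = 4088 mm.

4088 mm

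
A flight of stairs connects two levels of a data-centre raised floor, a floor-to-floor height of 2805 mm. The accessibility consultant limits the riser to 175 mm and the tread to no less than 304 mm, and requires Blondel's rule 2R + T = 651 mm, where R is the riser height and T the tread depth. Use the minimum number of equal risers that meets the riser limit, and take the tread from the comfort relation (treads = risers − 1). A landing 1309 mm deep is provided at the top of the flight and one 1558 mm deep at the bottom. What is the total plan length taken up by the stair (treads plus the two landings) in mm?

2805 / 175 = 16.03, so 17 risers are needed.
Riser R = 2805 / 17 = 165 mm, within the 175 mm limit.
Tread T = 651 − 2 × 165 = 321 mm (≥ 304 mm).
Treads = 17 − 1 = 16; going = 16 × 321 = 5136 mm.
Add landings: 5136 + 1309 + 1558 = 8003 mm.

8003 mm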